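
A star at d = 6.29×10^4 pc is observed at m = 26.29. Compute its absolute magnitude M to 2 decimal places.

7.30

M = m − 5 log₁₀(d/10 pc) = 26.29 − 5 log₁₀(6.29×10^4/10)
  = 26.29 − 5 × 3.799 = 26.29 − 18.99 = 7.30.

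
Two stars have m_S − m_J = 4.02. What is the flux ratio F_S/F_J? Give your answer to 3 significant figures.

F_S/F_J = 10^(−(m_S − m_J)/2.5) = 10^(-4.02/2.5) = 10^-1.608 = 0.02466.

0.0247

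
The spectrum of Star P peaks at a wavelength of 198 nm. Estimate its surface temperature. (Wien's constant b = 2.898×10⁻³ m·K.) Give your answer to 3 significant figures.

1.46×10^4 K

T = b/λ_max = 2.898×10⁻³ / (198×10⁻⁹) = 1.464×10^4 K.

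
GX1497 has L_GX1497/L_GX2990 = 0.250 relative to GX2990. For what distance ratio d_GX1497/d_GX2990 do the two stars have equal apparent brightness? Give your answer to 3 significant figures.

Equal flux requires L_GX1497/d_GX1497² = L_GX2990/d_GX2990², so d_GX1497/d_GX2990 = √(L_GX1497/L_GX2990)
= √(0.250) = 0.5000.

0.500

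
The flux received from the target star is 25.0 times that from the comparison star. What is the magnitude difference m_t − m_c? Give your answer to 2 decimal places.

-3.49

m_t − m_c = −2.5 log₁₀(F_t/F_c) = −2.5 log₁₀(25.0) = −2.5 × (1.398) = -3.495.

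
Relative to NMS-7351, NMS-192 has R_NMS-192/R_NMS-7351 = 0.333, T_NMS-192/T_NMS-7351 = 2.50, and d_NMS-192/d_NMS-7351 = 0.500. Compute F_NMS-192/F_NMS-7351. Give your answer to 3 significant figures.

17.3

L_NMS-192/L_NMS-7351 = (R_NMS-192/R_NMS-7351)²(T_NMS-192/T_NMS-7351)⁴ = (0.333)² × (2.50)⁴ = 4.332.
F_NMS-192/F_NMS-7351 = (L_NMS-192/L_NMS-7351)/(d_NMS-192/d_NMS-7351)² = 4.332 / (0.500)² = 17.33.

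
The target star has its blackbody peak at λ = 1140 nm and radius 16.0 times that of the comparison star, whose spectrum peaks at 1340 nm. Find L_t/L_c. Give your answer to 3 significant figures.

Wien's law gives T ∝ 1/λ_max, so T_t/T_c = λ_c/λ_t = 1340/1140 = 1.175.
Then L ∝ R²T⁴ gives L_t/L_c = (16.0)² × (1.175)⁴ = 256.0 × 1.909 = 488.7.

489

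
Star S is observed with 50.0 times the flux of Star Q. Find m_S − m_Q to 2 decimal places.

-4.25

m_S − m_Q = −2.5 log₁₀(F_S/F_Q) = −2.5 log₁₀(50.0) = −2.5 × (1.699) = -4.247.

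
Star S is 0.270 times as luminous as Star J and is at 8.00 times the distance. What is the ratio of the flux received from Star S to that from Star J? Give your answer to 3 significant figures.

0.00422

F = L/(4πd²), so F_S/F_J = (L_S/L_J) / (d_S/d_J)²
= 0.270 / (8.00)² = 0.270 / 64.00 = 0.004219.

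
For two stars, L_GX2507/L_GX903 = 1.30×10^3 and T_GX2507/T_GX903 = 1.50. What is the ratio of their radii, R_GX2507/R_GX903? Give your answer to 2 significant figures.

16

L ∝ R²T⁴ gives R ∝ √L / T², so
R_GX2507/R_GX903 = √(1.30×10^3) / (1.50)² = 36.06 / 2.250 = 16.02.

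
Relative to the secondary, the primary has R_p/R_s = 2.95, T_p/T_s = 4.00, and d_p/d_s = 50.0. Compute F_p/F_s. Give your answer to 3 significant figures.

L_p/L_s = (R_p/R_s)²(T_p/T_s)⁴ = (2.95)² × (4.00)⁴ = 2228.
F_p/F_s = (L_p/L_s)/(d_p/d_s)² = 2228 / (50.0)² = 0.8911.

0.891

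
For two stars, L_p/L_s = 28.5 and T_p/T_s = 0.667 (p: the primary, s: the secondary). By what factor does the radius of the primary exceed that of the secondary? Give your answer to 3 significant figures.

12.0

L ∝ R²T⁴ gives R ∝ √L / T², so
R_p/R_s = √(28.5) / (0.667)² = 5.339 / 0.4449 = 12.00.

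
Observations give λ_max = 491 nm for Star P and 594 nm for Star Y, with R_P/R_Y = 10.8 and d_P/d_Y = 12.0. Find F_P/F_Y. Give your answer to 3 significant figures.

Wien's law: T_P/T_Y = λ_Y/λ_P = 594/491 = 1.210.
L_P/L_Y = (R_P/R_Y)²(T_P/T_Y)⁴ = (10.8)²(1.210)⁴ = 249.8.
F_P/F_Y = (L_P/L_Y)/(d_P/d_Y)² = 249.8/(12.0)² = 1.735.

1.74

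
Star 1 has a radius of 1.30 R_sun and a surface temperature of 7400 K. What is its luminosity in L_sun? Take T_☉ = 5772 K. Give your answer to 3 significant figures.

L/L_☉ = (R/R_☉)² (T/T_☉)⁴ = (1.30)² × (7400/5772)⁴
       = 1.690 × (1.282)⁴ = 1.690 × 2.702 = 4.566.

4.57 L_sun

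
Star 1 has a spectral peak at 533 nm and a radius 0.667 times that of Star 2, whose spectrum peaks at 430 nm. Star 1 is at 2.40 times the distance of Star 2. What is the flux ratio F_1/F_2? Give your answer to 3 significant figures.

Wien's law: T_1/T_2 = λ_2/λ_1 = 430/533 = 0.8068.
L_1/L_2 = (R_1/R_2)²(T_1/T_2)⁴ = (0.667)²(0.8068)⁴ = 0.1885.
F_1/F_2 = (L_1/L_2)/(d_1/d_2)² = 0.1885/(2.40)² = 0.03272.

0.0327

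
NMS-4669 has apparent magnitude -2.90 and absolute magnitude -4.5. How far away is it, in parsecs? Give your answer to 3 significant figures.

20.9 pc

m − M = 5 log₁₀(d/10 pc)
-2.90 − (-4.5) = 1.60 = 5 log₁₀(d/10)
d = 10 × 10^(1.60/5) = 10 × 10^0.320 = 20.89 pc.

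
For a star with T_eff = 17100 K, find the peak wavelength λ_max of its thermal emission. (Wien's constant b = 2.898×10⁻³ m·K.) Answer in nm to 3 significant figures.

169 nm

λ_max = b/T = 2.898×10⁻³ / 17100 = 1.69×10^-7 m = 169.5 nm.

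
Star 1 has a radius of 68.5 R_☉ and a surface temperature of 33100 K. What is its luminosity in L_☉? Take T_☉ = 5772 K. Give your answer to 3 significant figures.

L/L_☉ = (R/R_☉)² (T/T_☉)⁴ = (68.5)² × (33100/5772)⁴
       = 4692 × (5.735)⁴ = 4692 × 1081 = 5.074×10^6.

5.07×10^6 L_☉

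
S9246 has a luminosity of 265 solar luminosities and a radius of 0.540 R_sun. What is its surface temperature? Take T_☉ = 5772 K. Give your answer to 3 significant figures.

T/T_☉ = (L/L_☉)^(1/4) / (R/R_☉)^(1/2)
T = 5772 × (265)^(1/4) / √(0.540) = 5772 × 4.035 / 0.7348 = 3.169×10^4 K.

3.17×10^4 K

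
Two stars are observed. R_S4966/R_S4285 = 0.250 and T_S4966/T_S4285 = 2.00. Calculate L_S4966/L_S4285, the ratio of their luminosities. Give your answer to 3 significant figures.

1.00

From the Stefan–Boltzmann law, L ∝ R²T⁴, so
L_S4966/L_S4285 = (R_S4966/R_S4285)² (T_S4966/T_S4285)⁴ = (0.250)² × (2.00)⁴ = 0.06250 × 16.00 = 1.000.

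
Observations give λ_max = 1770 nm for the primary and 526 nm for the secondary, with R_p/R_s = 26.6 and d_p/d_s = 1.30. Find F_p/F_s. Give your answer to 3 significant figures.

3.27

Wien's law: T_p/T_s = λ_s/λ_p = 526/1770 = 0.2972.
L_p/L_s = (R_p/R_s)²(T_p/T_s)⁴ = (26.6)²(0.2972)⁴ = 5.518.
F_p/F_s = (L_p/L_s)/(d_p/d_s)² = 5.518/(1.30)² = 3.265.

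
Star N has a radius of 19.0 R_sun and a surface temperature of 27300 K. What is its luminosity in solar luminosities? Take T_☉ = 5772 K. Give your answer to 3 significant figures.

1.81×10^5 solar luminosities

L/L_☉ = (R/R_☉)² (T/T_☉)⁴ = (19.0)² × (27300/5772)⁴
       = 361.0 × (4.730)⁴ = 361.0 × 500.4 = 1.807×10^5.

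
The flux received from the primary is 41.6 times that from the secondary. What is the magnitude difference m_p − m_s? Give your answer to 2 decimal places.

-4.05

m_p − m_s = −2.5 log₁₀(F_p/F_s) = −2.5 log₁₀(41.6) = −2.5 × (1.619) = -4.048.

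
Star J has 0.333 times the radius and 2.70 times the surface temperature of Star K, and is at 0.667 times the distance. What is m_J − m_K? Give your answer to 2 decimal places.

-2.81

L_J/L_K = (0.333)²(2.70)⁴ = 5.893.
F_J/F_K = (L_J/L_K)/(d_J/d_K)² = 5.893/0.4449 = 13.25.
m_J − m_K = −2.5 log₁₀(13.25) = -2.81.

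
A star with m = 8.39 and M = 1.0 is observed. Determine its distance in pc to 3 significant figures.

301 pc

m − M = 5 log₁₀(d/10 pc)
8.39 − (1.0) = 7.39 = 5 log₁₀(d/10)
d = 10 × 10^(7.39/5) = 10 × 10^1.478 = 300.6 pc.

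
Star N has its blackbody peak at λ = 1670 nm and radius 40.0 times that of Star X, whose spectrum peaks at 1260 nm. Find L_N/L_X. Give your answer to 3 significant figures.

Wien's law gives T ∝ 1/λ_max, so T_N/T_X = λ_X/λ_N = 1260/1670 = 0.7545.
Then L ∝ R²T⁴ gives L_N/L_X = (40.0)² × (0.7545)⁴ = 1600 × 0.3241 = 518.5.

518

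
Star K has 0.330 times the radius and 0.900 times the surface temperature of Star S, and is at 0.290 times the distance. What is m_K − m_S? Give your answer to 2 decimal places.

L_K/L_S = (0.330)²(0.900)⁴ = 0.07145.
F_K/F_S = (L_K/L_S)/(d_K/d_S)² = 0.07145/0.08410 = 0.8496.
m_K − m_S = −2.5 log₁₀(0.8496) = 0.18.

0.18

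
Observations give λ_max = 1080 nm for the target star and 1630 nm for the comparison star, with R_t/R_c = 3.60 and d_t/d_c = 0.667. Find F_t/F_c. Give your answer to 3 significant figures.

Wien's law: T_t/T_c = λ_c/λ_t = 1630/1080 = 1.509.
L_t/L_c = (R_t/R_c)²(T_t/T_c)⁴ = (3.60)²(1.509)⁴ = 67.25.
F_t/F_c = (L_t/L_c)/(d_t/d_c)² = 67.25/(0.667)² = 151.2.

151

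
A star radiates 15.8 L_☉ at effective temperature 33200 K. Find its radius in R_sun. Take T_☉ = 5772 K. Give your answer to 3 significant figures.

0.120 R_sun

R/R_☉ = √(L/L_☉) / (T/T_☉)² = √(15.8) / (5.752)²
       = 3.975 / 33.08 = 0.1201.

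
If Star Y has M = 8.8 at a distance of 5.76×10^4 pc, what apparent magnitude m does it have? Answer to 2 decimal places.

27.60

m = M + 5 log₁₀(d/10 pc) = 8.8 + 5 log₁₀(5.76×10^4/10)
  = 8.8 + 5 × 3.760 = 8.8 + 18.80 = 27.60.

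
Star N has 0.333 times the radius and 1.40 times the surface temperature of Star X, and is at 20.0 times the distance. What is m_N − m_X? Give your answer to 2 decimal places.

L_N/L_X = (0.333)²(1.40)⁴ = 0.4260.
F_N/F_X = (L_N/L_X)/(d_N/d_X)² = 0.4260/400.0 = 0.001065.
m_N − m_X = −2.5 log₁₀(0.001065) = 7.43.

7.43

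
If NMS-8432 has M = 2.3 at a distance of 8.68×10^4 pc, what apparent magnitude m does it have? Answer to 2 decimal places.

m = M + 5 log₁₀(d/10 pc) = 2.3 + 5 log₁₀(8.68×10^4/10)
  = 2.3 + 5 × 3.939 = 2.3 + 19.69 = 21.99.

21.99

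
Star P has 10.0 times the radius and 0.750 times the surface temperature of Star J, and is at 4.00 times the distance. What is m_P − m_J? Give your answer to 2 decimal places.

-0.74

L_P/L_J = (10.0)²(0.750)⁴ = 31.64.
F_P/F_J = (L_P/L_J)/(d_P/d_J)² = 31.64/16.00 = 1.978.
m_P − m_J = −2.5 log₁₀(1.978) = -0.74.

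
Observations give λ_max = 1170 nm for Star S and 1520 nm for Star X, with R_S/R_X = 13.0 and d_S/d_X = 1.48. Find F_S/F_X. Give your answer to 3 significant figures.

220

Wien's law: T_S/T_X = λ_X/λ_S = 1520/1170 = 1.299.
L_S/L_X = (R_S/R_X)²(T_S/T_X)⁴ = (13.0)²(1.299)⁴ = 481.4.
F_S/F_X = (L_S/L_X)/(d_S/d_X)² = 481.4/(1.48)² = 219.8.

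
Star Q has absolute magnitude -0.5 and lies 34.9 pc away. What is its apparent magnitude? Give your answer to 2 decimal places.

m = M + 5 log₁₀(d/10 pc) = -0.5 + 5 log₁₀(34.9/10)
  = -0.5 + 5 × 0.543 = -0.5 + 2.71 = 2.21.

2.21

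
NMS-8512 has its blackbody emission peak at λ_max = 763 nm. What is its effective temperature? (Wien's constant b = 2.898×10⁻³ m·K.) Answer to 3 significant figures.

3.80×10^3 K

T = b/λ_max = 2.898×10⁻³ / (763×10⁻⁹) = 3798 K.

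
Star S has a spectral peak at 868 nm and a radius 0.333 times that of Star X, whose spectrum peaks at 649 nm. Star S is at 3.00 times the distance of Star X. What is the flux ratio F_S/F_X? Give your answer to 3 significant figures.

0.00385

Wien's law: T_S/T_X = λ_X/λ_S = 649/868 = 0.7477.
L_S/L_X = (R_S/R_X)²(T_S/T_X)⁴ = (0.333)²(0.7477)⁴ = 0.03466.
F_S/F_X = (L_S/L_X)/(d_S/d_X)² = 0.03466/(3.00)² = 0.003851.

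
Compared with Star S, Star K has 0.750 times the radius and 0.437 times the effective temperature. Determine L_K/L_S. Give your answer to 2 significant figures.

0.021

From the Stefan–Boltzmann law, L ∝ R²T⁴, so
L_K/L_S = (R_K/R_S)² (T_K/T_S)⁴ = (0.750)² × (0.437)⁴ = 0.5625 × 0.03647 = 0.02051.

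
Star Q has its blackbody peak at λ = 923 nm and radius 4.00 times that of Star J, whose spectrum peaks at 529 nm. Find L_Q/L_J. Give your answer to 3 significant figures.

1.73

Wien's law gives T ∝ 1/λ_max, so T_Q/T_J = λ_J/λ_Q = 529/923 = 0.5731.
Then L ∝ R²T⁴ gives L_Q/L_J = (4.00)² × (0.5731)⁴ = 16.00 × 0.1079 = 1.726.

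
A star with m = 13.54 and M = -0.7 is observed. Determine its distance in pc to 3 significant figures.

m − M = 5 log₁₀(d/10 pc)
13.54 − (-0.7) = 14.24 = 5 log₁₀(d/10)
d = 10 × 10^(14.24/5) = 10 × 10^2.848 = 7047 pc.

7.05×10^3 pc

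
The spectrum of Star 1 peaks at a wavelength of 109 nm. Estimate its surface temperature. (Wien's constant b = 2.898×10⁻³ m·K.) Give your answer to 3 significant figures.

T = b/λ_max = 2.898×10⁻³ / (109×10⁻⁹) = 2.659×10^4 K.

2.66×10^4 K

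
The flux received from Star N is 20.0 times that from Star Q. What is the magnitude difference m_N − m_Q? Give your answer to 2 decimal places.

m_N − m_Q = −2.5 log₁₀(F_N/F_Q) = −2.5 log₁₀(20.0) = −2.5 × (1.301) = -3.253.

-3.25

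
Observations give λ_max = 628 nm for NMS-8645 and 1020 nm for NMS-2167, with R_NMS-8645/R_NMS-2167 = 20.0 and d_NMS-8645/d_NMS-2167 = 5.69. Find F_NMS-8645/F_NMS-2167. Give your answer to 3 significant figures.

Wien's law: T_NMS-8645/T_NMS-2167 = λ_NMS-2167/λ_NMS-8645 = 1020/628 = 1.624.
L_NMS-8645/L_NMS-2167 = (R_NMS-8645/R_NMS-2167)²(T_NMS-8645/T_NMS-2167)⁴ = (20.0)²(1.624)⁴ = 2784.
F_NMS-8645/F_NMS-2167 = (L_NMS-8645/L_NMS-2167)/(d_NMS-8645/d_NMS-2167)² = 2784/(5.69)² = 85.98.

86.0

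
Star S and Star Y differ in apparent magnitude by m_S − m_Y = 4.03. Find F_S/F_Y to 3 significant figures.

0.0244

F_S/F_Y = 10^(−(m_S − m_Y)/2.5) = 10^(-4.03/2.5) = 10^-1.612 = 0.02443.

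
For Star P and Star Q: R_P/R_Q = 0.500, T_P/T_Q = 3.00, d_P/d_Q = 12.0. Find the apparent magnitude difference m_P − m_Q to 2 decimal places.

2.13

L_P/L_Q = (0.500)²(3.00)⁴ = 20.25.
F_P/F_Q = (L_P/L_Q)/(d_P/d_Q)² = 20.25/144.0 = 0.1406.
m_P − m_Q = −2.5 log₁₀(0.1406) = 2.13.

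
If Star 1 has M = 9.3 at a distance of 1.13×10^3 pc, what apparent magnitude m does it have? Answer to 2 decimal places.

m = M + 5 log₁₀(d/10 pc) = 9.3 + 5 log₁₀(1.13×10^3/10)
  = 9.3 + 5 × 2.053 = 9.3 + 10.27 = 19.57.

19.57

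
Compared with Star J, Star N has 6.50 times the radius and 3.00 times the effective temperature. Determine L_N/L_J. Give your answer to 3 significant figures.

3.42×10^3

From the Stefan–Boltzmann law, L ∝ R²T⁴, so
L_N/L_J = (R_N/R_J)² (T_N/T_J)⁴ = (6.50)² × (3.00)⁴ = 42.25 × 81.00 = 3422.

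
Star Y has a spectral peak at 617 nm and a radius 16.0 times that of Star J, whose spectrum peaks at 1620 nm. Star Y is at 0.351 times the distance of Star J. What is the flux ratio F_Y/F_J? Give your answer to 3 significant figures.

9.88×10^4

Wien's law: T_Y/T_J = λ_J/λ_Y = 1620/617 = 2.626.
L_Y/L_J = (R_Y/R_J)²(T_Y/T_J)⁴ = (16.0)²(2.626)⁴ = 1.217×10^4.
F_Y/F_J = (L_Y/L_J)/(d_Y/d_J)² = 1.217×10^4/(0.351)² = 9.875×10^4.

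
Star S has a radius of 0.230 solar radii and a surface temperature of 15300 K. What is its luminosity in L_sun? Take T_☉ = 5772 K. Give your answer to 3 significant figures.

L/L_☉ = (R/R_☉)² (T/T_☉)⁴ = (0.230)² × (15300/5772)⁴
       = 0.05290 × (2.651)⁴ = 0.05290 × 49.37 = 2.612.

2.61 L_sun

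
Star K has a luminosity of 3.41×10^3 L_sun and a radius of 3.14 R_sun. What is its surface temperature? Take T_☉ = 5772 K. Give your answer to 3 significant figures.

T/T_☉ = (L/L_☉)^(1/4) / (R/R_☉)^(1/2)
T = 5772 × (3.41×10^3)^(1/4) / √(3.14) = 5772 × 7.642 / 1.772 = 2.489×10^4 K.

2.49×10^4 K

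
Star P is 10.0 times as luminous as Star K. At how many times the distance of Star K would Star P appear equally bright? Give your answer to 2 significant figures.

3.2

Equal flux requires L_P/d_P² = L_K/d_K², so d_P/d_K = √(L_P/L_K)
= √(10.0) = 3.162.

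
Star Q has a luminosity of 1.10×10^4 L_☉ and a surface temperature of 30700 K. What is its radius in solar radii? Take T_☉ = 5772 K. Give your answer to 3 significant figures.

R/R_☉ = √(L/L_☉) / (T/T_☉)² = √(1.10×10^4) / (5.319)²
       = 104.9 / 28.29 = 3.707.

3.71 solar radii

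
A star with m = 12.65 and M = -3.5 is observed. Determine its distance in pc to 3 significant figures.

m − M = 5 log₁₀(d/10 pc)
12.65 − (-3.5) = 16.15 = 5 log₁₀(d/10)
d = 10 × 10^(16.15/5) = 10 × 10^3.230 = 1.698×10^4 pc.

1.70×10^4 pc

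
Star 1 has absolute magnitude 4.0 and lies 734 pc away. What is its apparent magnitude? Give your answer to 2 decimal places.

m = M + 5 log₁₀(d/10 pc) = 4.0 + 5 log₁₀(734/10)
  = 4.0 + 5 × 1.866 = 4.0 + 9.33 = 13.33.

13.33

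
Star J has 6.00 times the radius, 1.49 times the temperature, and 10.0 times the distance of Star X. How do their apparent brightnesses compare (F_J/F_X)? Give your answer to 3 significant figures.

L_J/L_X = (R_J/R_X)²(T_J/T_X)⁴ = (6.00)² × (1.49)⁴ = 177.4.
F_J/F_X = (L_J/L_X)/(d_J/d_X)² = 177.4 / (10.0)² = 1.774.

1.77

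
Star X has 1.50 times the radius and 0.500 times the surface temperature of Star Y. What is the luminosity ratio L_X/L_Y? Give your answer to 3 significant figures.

From the Stefan–Boltzmann law, L ∝ R²T⁴, so
L_X/L_Y = (R_X/R_Y)² (T_X/T_Y)⁴ = (1.50)² × (0.500)⁴ = 2.250 × 0.06250 = 0.1406.

0.141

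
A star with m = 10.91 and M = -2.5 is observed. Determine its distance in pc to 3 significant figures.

m − M = 5 log₁₀(d/10 pc)
10.91 − (-2.5) = 13.41 = 5 log₁₀(d/10)
d = 10 × 10^(13.41/5) = 10 × 10^2.682 = 4808 pc.

4.81×10^3 pc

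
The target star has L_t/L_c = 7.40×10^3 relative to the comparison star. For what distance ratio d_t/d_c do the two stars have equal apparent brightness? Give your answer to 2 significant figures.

86

Equal flux requires L_t/d_t² = L_c/d_c², so d_t/d_c = √(L_t/L_c)
= √(7.40×10^3) = 86.02.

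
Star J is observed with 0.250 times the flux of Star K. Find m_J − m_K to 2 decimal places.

m_J − m_K = −2.5 log₁₀(F_J/F_K) = −2.5 log₁₀(0.250) = −2.5 × (-0.602) = 1.505.

1.51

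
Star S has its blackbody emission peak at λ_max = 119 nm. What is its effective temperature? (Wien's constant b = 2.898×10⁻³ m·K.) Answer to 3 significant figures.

2.44×10^4 K

T = b/λ_max = 2.898×10⁻³ / (119×10⁻⁹) = 2.435×10^4 K.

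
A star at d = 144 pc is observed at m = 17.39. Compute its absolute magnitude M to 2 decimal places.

M = m − 5 log₁₀(d/10 pc) = 17.39 − 5 log₁₀(144/10)
  = 17.39 − 5 × 1.158 = 17.39 − 5.79 = 11.60.

11.60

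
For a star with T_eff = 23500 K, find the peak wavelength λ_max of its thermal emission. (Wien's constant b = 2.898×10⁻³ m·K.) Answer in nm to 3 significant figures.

λ_max = b/T = 2.898×10⁻³ / 23500 = 1.23×10^-7 m = 123.3 nm.

123 nm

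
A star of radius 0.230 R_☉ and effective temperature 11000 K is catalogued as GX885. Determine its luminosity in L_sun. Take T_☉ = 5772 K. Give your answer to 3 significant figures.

0.698 L_sun

L/L_☉ = (R/R_☉)² (T/T_☉)⁴ = (0.230)² × (11000/5772)⁴
       = 0.05290 × (1.906)⁴ = 0.05290 × 13.19 = 0.6978.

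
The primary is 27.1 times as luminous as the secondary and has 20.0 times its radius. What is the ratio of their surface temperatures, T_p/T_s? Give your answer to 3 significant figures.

0.510

L ∝ R²T⁴ gives T ∝ (L/R²)^(1/4), so
T_p/T_s = (27.1 / 20.0²)^(1/4) = (0.06775)^(1/4) = 0.5102.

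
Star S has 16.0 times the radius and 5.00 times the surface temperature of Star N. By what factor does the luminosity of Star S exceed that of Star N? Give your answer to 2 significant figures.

1.6×10^5

From the Stefan–Boltzmann law, L ∝ R²T⁴, so
L_S/L_N = (R_S/R_N)² (T_S/T_N)⁴ = (16.0)² × (5.00)⁴ = 256.0 × 625.0 = 1.600×10^5.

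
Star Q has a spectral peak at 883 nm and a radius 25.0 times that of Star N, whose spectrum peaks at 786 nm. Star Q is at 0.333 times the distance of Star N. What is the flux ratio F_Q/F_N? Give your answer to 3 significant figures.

3.54×10^3

Wien's law: T_Q/T_N = λ_N/λ_Q = 786/883 = 0.8901.
L_Q/L_N = (R_Q/R_N)²(T_Q/T_N)⁴ = (25.0)²(0.8901)⁴ = 392.4.
F_Q/F_N = (L_Q/L_N)/(d_Q/d_N)² = 392.4/(0.333)² = 3539.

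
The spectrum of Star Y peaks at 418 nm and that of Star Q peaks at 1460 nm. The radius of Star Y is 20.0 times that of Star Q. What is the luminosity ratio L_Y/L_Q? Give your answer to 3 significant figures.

Wien's law gives T ∝ 1/λ_max, so T_Y/T_Q = λ_Q/λ_Y = 1460/418 = 3.493.
Then L ∝ R²T⁴ gives L_Y/L_Q = (20.0)² × (3.493)⁴ = 400.0 × 148.8 = 5.953×10^4.

5.95×10^4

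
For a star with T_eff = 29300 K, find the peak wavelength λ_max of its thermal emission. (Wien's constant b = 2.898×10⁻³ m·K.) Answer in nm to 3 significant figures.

λ_max = b/T = 2.898×10⁻³ / 29300 = 9.89×10^-8 m = 98.91 nm.

98.9 nm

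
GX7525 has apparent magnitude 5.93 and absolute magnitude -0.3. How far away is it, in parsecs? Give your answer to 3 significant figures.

176 pc

m − M = 5 log₁₀(d/10 pc)
5.93 − (-0.3) = 6.23 = 5 log₁₀(d/10)
d = 10 × 10^(6.23/5) = 10 × 10^1.246 = 176.2 pc.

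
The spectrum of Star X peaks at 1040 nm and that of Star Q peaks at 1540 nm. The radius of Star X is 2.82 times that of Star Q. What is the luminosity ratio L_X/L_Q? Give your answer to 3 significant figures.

Wien's law gives T ∝ 1/λ_max, so T_X/T_Q = λ_Q/λ_X = 1540/1040 = 1.481.
Then L ∝ R²T⁴ gives L_X/L_Q = (2.82)² × (1.481)⁴ = 7.952 × 4.808 = 38.23.

38.2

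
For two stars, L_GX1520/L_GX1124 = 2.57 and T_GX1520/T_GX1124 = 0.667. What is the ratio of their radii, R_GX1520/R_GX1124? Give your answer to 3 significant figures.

3.60

L ∝ R²T⁴ gives R ∝ √L / T², so
R_GX1520/R_GX1124 = √(2.57) / (0.667)² = 1.603 / 0.4449 = 3.603.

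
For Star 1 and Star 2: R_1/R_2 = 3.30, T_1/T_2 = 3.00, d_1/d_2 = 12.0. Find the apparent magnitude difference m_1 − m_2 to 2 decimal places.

L_1/L_2 = (3.30)²(3.00)⁴ = 882.1.
F_1/F_2 = (L_1/L_2)/(d_1/d_2)² = 882.1/144.0 = 6.126.
m_1 − m_2 = −2.5 log₁₀(6.126) = -1.97.

-1.97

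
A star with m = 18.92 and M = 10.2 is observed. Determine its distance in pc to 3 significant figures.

555 pc

m − M = 5 log₁₀(d/10 pc)
18.92 − (10.2) = 8.72 = 5 log₁₀(d/10)
d = 10 × 10^(8.72/5) = 10 × 10^1.744 = 554.6 pc.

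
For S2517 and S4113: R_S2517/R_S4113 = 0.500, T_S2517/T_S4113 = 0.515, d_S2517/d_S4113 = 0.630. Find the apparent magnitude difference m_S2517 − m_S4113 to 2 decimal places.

L_S2517/L_S4113 = (0.500)²(0.515)⁴ = 0.01759.
F_S2517/F_S4113 = (L_S2517/L_S4113)/(d_S2517/d_S4113)² = 0.01759/0.3969 = 0.04431.
m_S2517 − m_S4113 = −2.5 log₁₀(0.04431) = 3.38.

3.38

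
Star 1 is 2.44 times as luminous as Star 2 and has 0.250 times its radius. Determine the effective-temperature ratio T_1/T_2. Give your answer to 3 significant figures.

2.50

L ∝ R²T⁴ gives T ∝ (L/R²)^(1/4), so
T_1/T_2 = (2.44 / 0.250²)^(1/4) = (39.04)^(1/4) = 2.500.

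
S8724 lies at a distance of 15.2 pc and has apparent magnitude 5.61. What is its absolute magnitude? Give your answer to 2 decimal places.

M = m − 5 log₁₀(d/10 pc) = 5.61 − 5 log₁₀(15.2/10)
  = 5.61 − 5 × 0.182 = 5.61 − 0.91 = 4.70.

4.70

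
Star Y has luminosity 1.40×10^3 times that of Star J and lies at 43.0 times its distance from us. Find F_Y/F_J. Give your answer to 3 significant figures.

F = L/(4πd²), so F_Y/F_J = (L_Y/L_J) / (d_Y/d_J)²
= 1.40×10^3 / (43.0)² = 1.40×10^3 / 1849 = 0.7572.

0.757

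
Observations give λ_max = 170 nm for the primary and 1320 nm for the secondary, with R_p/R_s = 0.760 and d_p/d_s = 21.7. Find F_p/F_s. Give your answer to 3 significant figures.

Wien's law: T_p/T_s = λ_s/λ_p = 1320/170 = 7.765.
L_p/L_s = (R_p/R_s)²(T_p/T_s)⁴ = (0.760)²(7.765)⁴ = 2100.
F_p/F_s = (L_p/L_s)/(d_p/d_s)² = 2100/(21.7)² = 4.459.

4.46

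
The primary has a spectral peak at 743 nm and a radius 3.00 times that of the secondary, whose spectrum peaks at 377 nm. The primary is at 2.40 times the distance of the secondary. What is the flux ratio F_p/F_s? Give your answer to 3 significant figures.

Wien's law: T_p/T_s = λ_s/λ_p = 377/743 = 0.5074.
L_p/L_s = (R_p/R_s)²(T_p/T_s)⁴ = (3.00)²(0.5074)⁴ = 0.5966.
F_p/F_s = (L_p/L_s)/(d_p/d_s)² = 0.5966/(2.40)² = 0.1036.

0.104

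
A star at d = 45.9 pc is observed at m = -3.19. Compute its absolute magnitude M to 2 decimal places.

M = m − 5 log₁₀(d/10 pc) = -3.19 − 5 log₁₀(45.9/10)
  = -3.19 − 5 × 0.662 = -3.19 − 3.31 = -6.50.

-6.50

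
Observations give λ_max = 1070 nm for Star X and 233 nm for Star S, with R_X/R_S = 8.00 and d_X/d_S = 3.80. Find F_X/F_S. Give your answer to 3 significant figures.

Wien's law: T_X/T_S = λ_S/λ_X = 233/1070 = 0.2178.
L_X/L_S = (R_X/R_S)²(T_X/T_S)⁴ = (8.00)²(0.2178)⁴ = 0.1439.
F_X/F_S = (L_X/L_S)/(d_X/d_S)² = 0.1439/(3.80)² = 0.009966.

0.00997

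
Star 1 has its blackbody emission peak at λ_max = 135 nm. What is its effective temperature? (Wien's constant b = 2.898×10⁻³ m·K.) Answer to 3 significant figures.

T = b/λ_max = 2.898×10⁻³ / (135×10⁻⁹) = 2.147×10^4 K.

2.15×10^4 K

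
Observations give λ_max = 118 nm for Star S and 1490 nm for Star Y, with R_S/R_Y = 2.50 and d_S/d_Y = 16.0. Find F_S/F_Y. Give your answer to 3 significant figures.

621

Wien's law: T_S/T_Y = λ_Y/λ_S = 1490/118 = 12.63.
L_S/L_Y = (R_S/R_Y)²(T_S/T_Y)⁴ = (2.50)²(12.63)⁴ = 1.589×10^5.
F_S/F_Y = (L_S/L_Y)/(d_S/d_Y)² = 1.589×10^5/(16.0)² = 620.7.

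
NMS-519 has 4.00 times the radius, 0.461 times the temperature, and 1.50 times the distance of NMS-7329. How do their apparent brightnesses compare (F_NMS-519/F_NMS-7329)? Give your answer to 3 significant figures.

0.321

L_NMS-519/L_NMS-7329 = (R_NMS-519/R_NMS-7329)²(T_NMS-519/T_NMS-7329)⁴ = (4.00)² × (0.461)⁴ = 0.7226.
F_NMS-519/F_NMS-7329 = (L_NMS-519/L_NMS-7329)/(d_NMS-519/d_NMS-7329)² = 0.7226 / (1.50)² = 0.3212.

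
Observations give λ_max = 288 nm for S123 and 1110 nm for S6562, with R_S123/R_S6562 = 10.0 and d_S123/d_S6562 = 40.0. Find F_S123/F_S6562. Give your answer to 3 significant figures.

Wien's law: T_S123/T_S6562 = λ_S6562/λ_S123 = 1110/288 = 3.854.
L_S123/L_S6562 = (R_S123/R_S6562)²(T_S123/T_S6562)⁴ = (10.0)²(3.854)⁴ = 2.207×10^4.
F_S123/F_S6562 = (L_S123/L_S6562)/(d_S123/d_S6562)² = 2.207×10^4/(40.0)² = 13.79.

13.8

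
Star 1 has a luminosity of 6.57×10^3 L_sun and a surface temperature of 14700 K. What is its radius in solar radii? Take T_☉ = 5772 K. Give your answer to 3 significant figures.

R/R_☉ = √(L/L_☉) / (T/T_☉)² = √(6.57×10^3) / (2.547)²
       = 81.06 / 6.486 = 12.50.

12.5 solar radii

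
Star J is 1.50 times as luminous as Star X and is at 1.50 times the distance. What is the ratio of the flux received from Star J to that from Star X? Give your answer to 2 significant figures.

F = L/(4πd²), so F_J/F_X = (L_J/L_X) / (d_J/d_X)²
= 1.50 / (1.50)² = 1.50 / 2.250 = 0.6667.

0.67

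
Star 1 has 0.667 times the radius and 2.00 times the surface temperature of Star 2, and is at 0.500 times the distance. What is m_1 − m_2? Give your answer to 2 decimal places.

-3.64

L_1/L_2 = (0.667)²(2.00)⁴ = 7.118.
F_1/F_2 = (L_1/L_2)/(d_1/d_2)² = 7.118/0.2500 = 28.47.
m_1 − m_2 = −2.5 log₁₀(28.47) = -3.64.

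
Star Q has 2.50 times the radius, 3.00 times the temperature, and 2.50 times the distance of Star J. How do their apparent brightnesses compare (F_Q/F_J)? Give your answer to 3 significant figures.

81.0

L_Q/L_J = (R_Q/R_J)²(T_Q/T_J)⁴ = (2.50)² × (3.00)⁴ = 506.2.
F_Q/F_J = (L_Q/L_J)/(d_Q/d_J)² = 506.2 / (2.50)² = 81.00.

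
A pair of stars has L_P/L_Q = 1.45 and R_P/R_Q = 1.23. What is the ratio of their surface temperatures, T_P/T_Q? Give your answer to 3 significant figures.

0.989

L ∝ R²T⁴ gives T ∝ (L/R²)^(1/4), so
T_P/T_Q = (1.45 / 1.23²)^(1/4) = (0.9584)^(1/4) = 0.9894.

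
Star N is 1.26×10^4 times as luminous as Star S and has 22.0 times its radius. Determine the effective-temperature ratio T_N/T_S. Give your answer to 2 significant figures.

L ∝ R²T⁴ gives T ∝ (L/R²)^(1/4), so
T_N/T_S = (1.26×10^4 / 22.0²)^(1/4) = (26.03)^(1/4) = 2.259.

2.3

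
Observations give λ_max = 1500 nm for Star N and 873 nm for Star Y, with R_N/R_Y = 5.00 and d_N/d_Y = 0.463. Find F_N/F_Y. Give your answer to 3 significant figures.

13.4

Wien's law: T_N/T_Y = λ_Y/λ_N = 873/1500 = 0.5820.
L_N/L_Y = (R_N/R_Y)²(T_N/T_Y)⁴ = (5.00)²(0.5820)⁴ = 2.868.
F_N/F_Y = (L_N/L_Y)/(d_N/d_Y)² = 2.868/(0.463)² = 13.38.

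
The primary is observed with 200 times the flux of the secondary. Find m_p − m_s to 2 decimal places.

-5.75

m_p − m_s = −2.5 log₁₀(F_p/F_s) = −2.5 log₁₀(200) = −2.5 × (2.301) = -5.753.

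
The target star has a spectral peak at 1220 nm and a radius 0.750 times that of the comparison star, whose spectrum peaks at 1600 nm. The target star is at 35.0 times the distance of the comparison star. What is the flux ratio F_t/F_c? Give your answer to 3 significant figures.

Wien's law: T_t/T_c = λ_c/λ_t = 1600/1220 = 1.311.
L_t/L_c = (R_t/R_c)²(T_t/T_c)⁴ = (0.750)²(1.311)⁴ = 1.664.
F_t/F_c = (L_t/L_c)/(d_t/d_c)² = 1.664/(35.0)² = 0.001358.

0.00136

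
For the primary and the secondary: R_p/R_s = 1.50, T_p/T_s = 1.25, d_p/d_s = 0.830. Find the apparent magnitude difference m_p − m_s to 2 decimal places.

-2.25

L_p/L_s = (1.50)²(1.25)⁴ = 5.493.
F_p/F_s = (L_p/L_s)/(d_p/d_s)² = 5.493/0.6889 = 7.974.
m_p − m_s = −2.5 log₁₀(7.974) = -2.25.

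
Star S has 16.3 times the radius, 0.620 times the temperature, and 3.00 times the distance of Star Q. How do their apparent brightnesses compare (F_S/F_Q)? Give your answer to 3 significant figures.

4.36

L_S/L_Q = (R_S/R_Q)²(T_S/T_Q)⁴ = (16.3)² × (0.620)⁴ = 39.26.
F_S/F_Q = (L_S/L_Q)/(d_S/d_Q)² = 39.26 / (3.00)² = 4.362.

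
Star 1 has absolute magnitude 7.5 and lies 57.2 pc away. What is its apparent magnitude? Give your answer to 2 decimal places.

m = M + 5 log₁₀(d/10 pc) = 7.5 + 5 log₁₀(57.2/10)
  = 7.5 + 5 × 0.757 = 7.5 + 3.79 = 11.29.

11.29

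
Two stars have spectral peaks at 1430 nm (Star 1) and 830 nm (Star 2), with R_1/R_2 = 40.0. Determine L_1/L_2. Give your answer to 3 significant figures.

Wien's law gives T ∝ 1/λ_max, so T_1/T_2 = λ_2/λ_1 = 830/1430 = 0.5804.
Then L ∝ R²T⁴ gives L_1/L_2 = (40.0)² × (0.5804)⁴ = 1600 × 0.1135 = 181.6.

182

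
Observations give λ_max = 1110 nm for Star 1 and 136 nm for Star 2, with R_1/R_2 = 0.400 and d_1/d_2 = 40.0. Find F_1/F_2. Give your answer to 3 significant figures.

Wien's law: T_1/T_2 = λ_2/λ_1 = 136/1110 = 0.1225.
L_1/L_2 = (R_1/R_2)²(T_1/T_2)⁴ = (0.400)²(0.1225)⁴ = 3.606×10^-5.
F_1/F_2 = (L_1/L_2)/(d_1/d_2)² = 3.606×10^-5/(40.0)² = 2.254×10^-8.

2.25×10^-8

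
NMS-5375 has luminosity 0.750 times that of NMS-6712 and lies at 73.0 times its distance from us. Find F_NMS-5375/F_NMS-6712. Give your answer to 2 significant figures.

F = L/(4πd²), so F_NMS-5375/F_NMS-6712 = (L_NMS-5375/L_NMS-6712) / (d_NMS-5375/d_NMS-6712)²
= 0.750 / (73.0)² = 0.750 / 5329 = 1.407×10^-4.

1.4×10^-4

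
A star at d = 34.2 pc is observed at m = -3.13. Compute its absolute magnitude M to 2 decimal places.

-5.80

M = m − 5 log₁₀(d/10 pc) = -3.13 − 5 log₁₀(34.2/10)
  = -3.13 − 5 × 0.534 = -3.13 − 2.67 = -5.80.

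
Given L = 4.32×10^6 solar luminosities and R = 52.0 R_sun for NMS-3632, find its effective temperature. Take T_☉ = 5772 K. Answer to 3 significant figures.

T/T_☉ = (L/L_☉)^(1/4) / (R/R_☉)^(1/2)
T = 5772 × (4.32×10^6)^(1/4) / √(52.0) = 5772 × 45.59 / 7.211 = 3.649×10^4 K.

3.65×10^4 K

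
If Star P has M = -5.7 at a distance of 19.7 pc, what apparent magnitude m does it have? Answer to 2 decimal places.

-4.23

m = M + 5 log₁₀(d/10 pc) = -5.7 + 5 log₁₀(19.7/10)
  = -5.7 + 5 × 0.294 = -5.7 + 1.47 = -4.23.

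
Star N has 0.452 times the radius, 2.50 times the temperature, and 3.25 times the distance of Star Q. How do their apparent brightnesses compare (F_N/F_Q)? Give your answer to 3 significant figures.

L_N/L_Q = (R_N/R_Q)²(T_N/T_Q)⁴ = (0.452)² × (2.50)⁴ = 7.981.
F_N/F_Q = (L_N/L_Q)/(d_N/d_Q)² = 7.981 / (3.25)² = 0.7556.

0.756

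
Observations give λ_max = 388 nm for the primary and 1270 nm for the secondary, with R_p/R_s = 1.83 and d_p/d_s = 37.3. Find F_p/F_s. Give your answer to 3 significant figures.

Wien's law: T_p/T_s = λ_s/λ_p = 1270/388 = 3.273.
L_p/L_s = (R_p/R_s)²(T_p/T_s)⁴ = (1.83)²(3.273)⁴ = 384.4.
F_p/F_s = (L_p/L_s)/(d_p/d_s)² = 384.4/(37.3)² = 0.2763.

0.276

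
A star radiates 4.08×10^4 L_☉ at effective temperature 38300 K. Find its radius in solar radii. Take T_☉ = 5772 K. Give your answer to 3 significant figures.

R/R_☉ = √(L/L_☉) / (T/T_☉)² = √(4.08×10^4) / (6.635)²
       = 202.0 / 44.03 = 4.588.

4.59 solar radii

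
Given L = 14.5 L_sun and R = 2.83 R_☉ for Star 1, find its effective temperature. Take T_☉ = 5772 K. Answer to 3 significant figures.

6.70×10^3 K

T/T_☉ = (L/L_☉)^(1/4) / (R/R_☉)^(1/2)
T = 5772 × (14.5)^(1/4) / √(2.83) = 5772 × 1.951 / 1.682 = 6695 K.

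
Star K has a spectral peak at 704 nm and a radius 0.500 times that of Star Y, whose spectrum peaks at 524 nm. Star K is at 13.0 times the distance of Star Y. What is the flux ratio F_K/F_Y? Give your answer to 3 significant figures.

Wien's law: T_K/T_Y = λ_Y/λ_K = 524/704 = 0.7443.
L_K/L_Y = (R_K/R_Y)²(T_K/T_Y)⁴ = (0.500)²(0.7443)⁴ = 0.07673.
F_K/F_Y = (L_K/L_Y)/(d_K/d_Y)² = 0.07673/(13.0)² = 4.540×10^-4.

4.54×10^-4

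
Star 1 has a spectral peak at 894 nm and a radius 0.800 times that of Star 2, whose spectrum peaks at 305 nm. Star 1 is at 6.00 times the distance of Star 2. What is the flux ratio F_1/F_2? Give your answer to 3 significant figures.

Wien's law: T_1/T_2 = λ_2/λ_1 = 305/894 = 0.3412.
L_1/L_2 = (R_1/R_2)²(T_1/T_2)⁴ = (0.800)²(0.3412)⁴ = 0.008670.
F_1/F_2 = (L_1/L_2)/(d_1/d_2)² = 0.008670/(6.00)² = 2.408×10^-4.

2.41×10^-4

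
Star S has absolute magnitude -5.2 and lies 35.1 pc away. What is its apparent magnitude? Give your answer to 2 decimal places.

m = M + 5 log₁₀(d/10 pc) = -5.2 + 5 log₁₀(35.1/10)
  = -5.2 + 5 × 0.545 = -5.2 + 2.73 = -2.47.

-2.47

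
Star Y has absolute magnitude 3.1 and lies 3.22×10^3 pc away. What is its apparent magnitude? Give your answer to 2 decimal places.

15.64

m = M + 5 log₁₀(d/10 pc) = 3.1 + 5 log₁₀(3.22×10^3/10)
  = 3.1 + 5 × 2.508 = 3.1 + 12.54 = 15.64.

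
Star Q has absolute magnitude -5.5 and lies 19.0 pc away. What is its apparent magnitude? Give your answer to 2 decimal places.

-4.11

m = M + 5 log₁₀(d/10 pc) = -5.5 + 5 log₁₀(19.0/10)
  = -5.5 + 5 × 0.279 = -5.5 + 1.39 = -4.11.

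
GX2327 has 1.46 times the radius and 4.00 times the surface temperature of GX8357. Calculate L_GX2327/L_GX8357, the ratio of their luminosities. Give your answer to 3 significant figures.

546

From the Stefan–Boltzmann law, L ∝ R²T⁴, so
L_GX2327/L_GX8357 = (R_GX2327/R_GX8357)² (T_GX2327/T_GX8357)⁴ = (1.46)² × (4.00)⁴ = 2.132 × 256.0 = 545.7.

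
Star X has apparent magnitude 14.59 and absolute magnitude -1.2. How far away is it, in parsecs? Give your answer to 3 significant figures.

m − M = 5 log₁₀(d/10 pc)
14.59 − (-1.2) = 15.79 = 5 log₁₀(d/10)
d = 10 × 10^(15.79/5) = 10 × 10^3.158 = 1.439×10^4 pc.

1.44×10^4 pc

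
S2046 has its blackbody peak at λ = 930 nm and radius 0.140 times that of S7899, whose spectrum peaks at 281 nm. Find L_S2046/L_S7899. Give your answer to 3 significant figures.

Wien's law gives T ∝ 1/λ_max, so T_S2046/T_S7899 = λ_S7899/λ_S2046 = 281/930 = 0.3022.
Then L ∝ R²T⁴ gives L_S2046/L_S7899 = (0.140)² × (0.3022)⁴ = 0.01960 × 0.008335 = 1.634×10^-4.

1.63×10^-4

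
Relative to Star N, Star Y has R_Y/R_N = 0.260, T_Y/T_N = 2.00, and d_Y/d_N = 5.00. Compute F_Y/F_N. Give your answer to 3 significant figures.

L_Y/L_N = (R_Y/R_N)²(T_Y/T_N)⁴ = (0.260)² × (2.00)⁴ = 1.082.
F_Y/F_N = (L_Y/L_N)/(d_Y/d_N)² = 1.082 / (5.00)² = 0.04326.

0.0433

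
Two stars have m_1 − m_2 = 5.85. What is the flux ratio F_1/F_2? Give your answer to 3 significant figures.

0.00457

F_1/F_2 = 10^(−(m_1 − m_2)/2.5) = 10^(-5.85/2.5) = 10^-2.340 = 0.004571.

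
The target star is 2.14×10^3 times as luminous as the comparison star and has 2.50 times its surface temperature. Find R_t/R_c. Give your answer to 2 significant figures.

7.4

L ∝ R²T⁴ gives R ∝ √L / T², so
R_t/R_c = √(2.14×10^3) / (2.50)² = 46.26 / 6.250 = 7.402.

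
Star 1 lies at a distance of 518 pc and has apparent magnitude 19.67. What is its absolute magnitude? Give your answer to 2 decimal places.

11.10

M = m − 5 log₁₀(d/10 pc) = 19.67 − 5 log₁₀(518/10)
  = 19.67 − 5 × 1.714 = 19.67 − 8.57 = 11.10.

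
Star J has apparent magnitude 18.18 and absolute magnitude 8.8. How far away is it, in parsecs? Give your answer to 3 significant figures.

m − M = 5 log₁₀(d/10 pc)
18.18 − (8.8) = 9.38 = 5 log₁₀(d/10)
d = 10 × 10^(9.38/5) = 10 × 10^1.876 = 751.6 pc.

752 pc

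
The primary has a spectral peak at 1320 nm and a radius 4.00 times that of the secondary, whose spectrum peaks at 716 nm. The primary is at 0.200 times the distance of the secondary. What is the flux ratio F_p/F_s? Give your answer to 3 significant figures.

34.6

Wien's law: T_p/T_s = λ_s/λ_p = 716/1320 = 0.5424.
L_p/L_s = (R_p/R_s)²(T_p/T_s)⁴ = (4.00)²(0.5424)⁴ = 1.385.
F_p/F_s = (L_p/L_s)/(d_p/d_s)² = 1.385/(0.200)² = 34.63.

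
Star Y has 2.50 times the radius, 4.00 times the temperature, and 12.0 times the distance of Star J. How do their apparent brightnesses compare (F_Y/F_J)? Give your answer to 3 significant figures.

11.1

L_Y/L_J = (R_Y/R_J)²(T_Y/T_J)⁴ = (2.50)² × (4.00)⁴ = 1600.
F_Y/F_J = (L_Y/L_J)/(d_Y/d_J)² = 1600 / (12.0)² = 11.11.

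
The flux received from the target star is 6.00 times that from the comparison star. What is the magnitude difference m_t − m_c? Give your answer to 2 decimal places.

-1.95

m_t − m_c = −2.5 log₁₀(F_t/F_c) = −2.5 log₁₀(6.00) = −2.5 × (0.778) = -1.945.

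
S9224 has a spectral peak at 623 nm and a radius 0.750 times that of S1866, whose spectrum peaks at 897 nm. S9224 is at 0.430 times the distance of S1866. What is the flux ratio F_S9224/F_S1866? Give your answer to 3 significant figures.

Wien's law: T_S9224/T_S1866 = λ_S1866/λ_S9224 = 897/623 = 1.440.
L_S9224/L_S1866 = (R_S9224/R_S1866)²(T_S9224/T_S1866)⁴ = (0.750)²(1.440)⁴ = 2.417.
F_S9224/F_S1866 = (L_S9224/L_S1866)/(d_S9224/d_S1866)² = 2.417/(0.430)² = 13.07.

13.1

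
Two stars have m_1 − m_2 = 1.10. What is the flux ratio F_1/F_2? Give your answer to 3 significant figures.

0.363

F_1/F_2 = 10^(−(m_1 − m_2)/2.5) = 10^(-1.10/2.5) = 10^-0.440 = 0.3631.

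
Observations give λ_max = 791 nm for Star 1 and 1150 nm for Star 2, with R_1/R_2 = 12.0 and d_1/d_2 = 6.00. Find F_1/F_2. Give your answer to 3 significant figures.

17.9

Wien's law: T_1/T_2 = λ_2/λ_1 = 1150/791 = 1.454.
L_1/L_2 = (R_1/R_2)²(T_1/T_2)⁴ = (12.0)²(1.454)⁴ = 643.4.
F_1/F_2 = (L_1/L_2)/(d_1/d_2)² = 643.4/(6.00)² = 17.87.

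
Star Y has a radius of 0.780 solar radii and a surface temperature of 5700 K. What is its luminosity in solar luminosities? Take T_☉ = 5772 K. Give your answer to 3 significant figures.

L/L_☉ = (R/R_☉)² (T/T_☉)⁴ = (0.780)² × (5700/5772)⁴
       = 0.6084 × (0.9875)⁴ = 0.6084 × 0.9510 = 0.5786.

0.579 solar luminosities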